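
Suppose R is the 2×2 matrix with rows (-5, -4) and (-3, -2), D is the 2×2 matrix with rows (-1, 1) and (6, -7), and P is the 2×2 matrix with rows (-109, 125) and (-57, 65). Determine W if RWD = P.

W = R⁻¹PD⁻¹ (apply R⁻¹ on the left and D⁻¹ on the right).
det R = -2; the adjugate gives R⁻¹ = [[1, -2], [-3/2, 5/2]].
D has determinant 1; D⁻¹ = [[-7, -1], [-6, -1]].
R⁻¹P = [[5, -5], [21, -25]].
W = (R⁻¹P)D⁻¹ = [[-5, 0], [3, 4]].

W = [[-5, 0], [3, 4]]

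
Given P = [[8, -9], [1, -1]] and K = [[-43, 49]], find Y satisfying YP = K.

Y = [[-6, 5]]

Since P sits to the right of Y, Y = KP⁻¹.
det P = 1; the adjugate gives P⁻¹ = [[-1, 9], [-1, 8]].
Y = KP⁻¹ = [[-43, 49]] · [[-1, 9], [-1, 8]] = [[-6, 5]].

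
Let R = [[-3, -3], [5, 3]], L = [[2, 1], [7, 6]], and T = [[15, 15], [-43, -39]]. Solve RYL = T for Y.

Y = [[0, -2], [1, 1]]

Y = R⁻¹TL⁻¹ (apply R⁻¹ on the left and L⁻¹ on the right).
det R = 6, so R⁻¹ = [[1/2, 1/2], [-5/6, -1/2]].
det L = 5; the adjugate gives L⁻¹ = [[6/5, -1/5], [-7/5, 2/5]].
R⁻¹T = [[-14, -12], [9, 7]].
Y = (R⁻¹T)L⁻¹ = [[0, -2], [1, 1]].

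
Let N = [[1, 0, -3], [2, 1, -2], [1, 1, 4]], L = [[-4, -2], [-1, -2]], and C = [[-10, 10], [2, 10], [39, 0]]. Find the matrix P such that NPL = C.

P = [[-4, -1], [3, 2], [-3, 3]]

Left-multiply by N⁻¹ and right-multiply by L⁻¹: P = N⁻¹CL⁻¹.
det N = 3, so N⁻¹ = [[2, -1, 1], [-10/3, 7/3, -4/3], [1/3, -1/3, 1/3]].
L has determinant 6; L⁻¹ = [[-1/3, 1/3], [1/6, -2/3]].
N⁻¹C = [[17, 10], [-14, -10], [9, 0]].
P = (N⁻¹C)L⁻¹ = [[-4, -1], [3, 2], [-3, 3]].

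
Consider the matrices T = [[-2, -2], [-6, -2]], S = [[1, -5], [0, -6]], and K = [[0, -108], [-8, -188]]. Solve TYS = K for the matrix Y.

Y = T⁻¹KS⁻¹ (apply T⁻¹ on the left and S⁻¹ on the right).
det T = -8, so T⁻¹ = [[1/4, -1/4], [-3/4, 1/4]].
det S = -6; the adjugate gives S⁻¹ = [[1, -5/6], [0, -1/6]].
T⁻¹K = [[2, 20], [-2, 34]].
Y = (T⁻¹K)S⁻¹ = [[2, -5], [-2, -4]].

Y = [[2, -5], [-2, -4]]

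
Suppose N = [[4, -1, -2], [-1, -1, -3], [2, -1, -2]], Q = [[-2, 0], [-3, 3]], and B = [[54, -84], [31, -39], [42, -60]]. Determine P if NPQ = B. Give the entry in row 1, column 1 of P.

Left-multiply by N⁻¹ and right-multiply by Q⁻¹: P = N⁻¹BQ⁻¹.
det N = -2; the adjugate gives N⁻¹ = [[1/2, 0, -1/2], [4, 2, -7], [-3/2, -1, 5/2]].
det Q = -6; the adjugate gives Q⁻¹ = [[-1/2, 0], [-1/2, 1/3]].
N⁻¹B = [[6, -12], [-16, 6], [-7, 15]].
P = (N⁻¹B)Q⁻¹ = [[3, -4], [5, 2], [-4, 5]].

3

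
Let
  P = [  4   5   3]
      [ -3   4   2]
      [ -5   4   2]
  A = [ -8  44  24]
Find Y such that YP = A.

Y = [[4, 3, 3]]

Right-multiplying both sides by P⁻¹ gives Y = AP⁻¹.
P has determinant 4; P⁻¹ = [[0, 1/2, -1/2], [-1, 23/4, -17/4], [2, -41/4, 31/4]].
Y = AP⁻¹ = [[-8, 44, 24]] · [[0, 1/2, -1/2], [-1, 23/4, -17/4], [2, -41/4, 31/4]] = [[4, 3, 3]].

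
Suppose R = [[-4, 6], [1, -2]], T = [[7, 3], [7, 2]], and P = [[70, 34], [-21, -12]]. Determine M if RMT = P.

Isolating M: multiply by R⁻¹ from the left and T⁻¹ from the right, so M = R⁻¹PT⁻¹.
det R = 2, so R⁻¹ = [[-1, -3], [-1/2, -2]].
T has determinant -7; T⁻¹ = [[-2/7, 3/7], [1, -1]].
R⁻¹P = [[-7, 2], [7, 7]].
M = (R⁻¹P)T⁻¹ = [[4, -5], [5, -4]].

M = [[4, -5], [5, -4]]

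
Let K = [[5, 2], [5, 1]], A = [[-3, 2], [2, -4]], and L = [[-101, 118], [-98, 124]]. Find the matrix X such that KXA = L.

X = K⁻¹LA⁻¹ (apply K⁻¹ on the left and A⁻¹ on the right).
det K = -5; the adjugate gives K⁻¹ = [[-1/5, 2/5], [1, -1]].
det A = 8, so A⁻¹ = [[-1/2, -1/4], [-1/4, -3/8]].
K⁻¹L = [[-19, 26], [-3, -6]].
X = (K⁻¹L)A⁻¹ = [[3, -5], [3, 3]].

X = [[3, -5], [3, 3]]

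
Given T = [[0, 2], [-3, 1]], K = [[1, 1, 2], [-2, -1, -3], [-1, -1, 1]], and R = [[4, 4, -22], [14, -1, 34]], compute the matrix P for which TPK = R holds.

P = [[2, 5, -4], [-3, 0, -5]]

Isolating P: multiply by T⁻¹ from the left and K⁻¹ from the right, so P = T⁻¹RK⁻¹.
det T = 6, so T⁻¹ = [[1/6, -1/3], [1/2, 0]].
K has determinant 3; K⁻¹ = [[-4/3, -1, -1/3], [5/3, 1, -1/3], [1/3, 0, 1/3]].
T⁻¹R = [[-4, 1, -15], [2, 2, -11]].
P = (T⁻¹R)K⁻¹ = [[2, 5, -4], [-3, 0, -5]].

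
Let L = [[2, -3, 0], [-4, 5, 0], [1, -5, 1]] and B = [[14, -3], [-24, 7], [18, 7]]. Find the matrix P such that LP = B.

P = [[1, -3], [-4, -1], [-3, 5]]

Left-multiplying both sides by L⁻¹ gives P = L⁻¹B.
det L = -2; the adjugate gives L⁻¹ = [[-5/2, -3/2, 0], [-2, -1, 0], [-15/2, -7/2, 1]].
P = L⁻¹B = [[-5/2, -3/2, 0], [-2, -1, 0], [-15/2, -7/2, 1]] · [[14, -3], [-24, 7], [18, 7]] = [[1, -3], [-4, -1], [-3, 5]].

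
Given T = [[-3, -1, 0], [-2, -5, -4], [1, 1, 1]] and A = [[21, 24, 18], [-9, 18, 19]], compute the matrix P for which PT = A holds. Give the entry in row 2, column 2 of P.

-5

Right-multiplying both sides by T⁻¹ gives P = AT⁻¹.
T has determinant 5; T⁻¹ = [[-1/5, 1/5, 4/5], [-2/5, -3/5, -12/5], [3/5, 2/5, 13/5]].
P = AT⁻¹ = [[21, 24, 18], [-9, 18, 19]] · [[-1/5, 1/5, 4/5], [-2/5, -3/5, -12/5], [3/5, 2/5, 13/5]] = [[-3, -3, 6], [6, -5, -1]].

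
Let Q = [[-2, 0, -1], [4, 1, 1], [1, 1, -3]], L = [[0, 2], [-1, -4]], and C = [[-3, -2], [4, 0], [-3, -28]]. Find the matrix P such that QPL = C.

Isolating P: multiply by Q⁻¹ from the left and L⁻¹ from the right, so P = Q⁻¹CL⁻¹.
Q has determinant 5; Q⁻¹ = [[-4/5, -1/5, 1/5], [13/5, 7/5, -2/5], [3/5, 2/5, -2/5]].
det L = 2; the adjugate gives L⁻¹ = [[-2, -1], [1/2, 0]].
Q⁻¹C = [[1, -4], [-1, 6], [1, 10]].
P = (Q⁻¹C)L⁻¹ = [[-4, -1], [5, 1], [3, -1]].

P = [[-4, -1], [5, 1], [3, -1]]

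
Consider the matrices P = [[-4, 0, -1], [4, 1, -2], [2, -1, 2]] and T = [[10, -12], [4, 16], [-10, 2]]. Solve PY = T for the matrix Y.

Since P multiplies Y on the left, Y = P⁻¹T.
det P = 6, so P⁻¹ = [[0, 1/6, 1/6], [-2, -1, -2], [-1, -2/3, -2/3]].
Y = P⁻¹T = [[0, 1/6, 1/6], [-2, -1, -2], [-1, -2/3, -2/3]] · [[10, -12], [4, 16], [-10, 2]] = [[-1, 3], [-4, 4], [-6, 0]].

Y = [[-1, 3], [-4, 4], [-6, 0]]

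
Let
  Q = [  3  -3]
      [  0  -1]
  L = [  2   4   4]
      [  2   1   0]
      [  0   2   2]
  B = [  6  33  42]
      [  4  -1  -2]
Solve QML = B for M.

M = [[3, -4, 2], [-1, -1, 3]]

Isolating M: multiply by Q⁻¹ from the left and L⁻¹ from the right, so M = Q⁻¹BL⁻¹.
det Q = -3, so Q⁻¹ = [[1/3, -1], [0, -1]].
det L = 4, so L⁻¹ = [[1/2, 0, -1], [-1, 1, 2], [1, -1, -3/2]].
Q⁻¹B = [[-2, 12, 16], [-4, 1, 2]].
M = (Q⁻¹B)L⁻¹ = [[3, -4, 2], [-1, -1, 3]].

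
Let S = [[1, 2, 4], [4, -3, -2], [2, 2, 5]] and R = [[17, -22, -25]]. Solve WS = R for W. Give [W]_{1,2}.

Since S sits to the right of W, W = RS⁻¹.
det S = -3; the adjugate gives S⁻¹ = [[11/3, 2/3, -8/3], [8, 1, -6], [-14/3, -2/3, 11/3]].
W = RS⁻¹ = [[17, -22, -25]] · [[11/3, 2/3, -8/3], [8, 1, -6], [-14/3, -2/3, 11/3]] = [[3, 6, -5]].

6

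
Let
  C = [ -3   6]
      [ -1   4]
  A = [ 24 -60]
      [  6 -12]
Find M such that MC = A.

M = [[-6, -6], [-2, 0]]

Since C sits to the right of M, M = AC⁻¹.
C has determinant -6; C⁻¹ = [[-2/3, 1], [-1/6, 1/2]].
M = AC⁻¹ = [[24, -60], [6, -12]] · [[-2/3, 1], [-1/6, 1/2]] = [[-6, -6], [-2, 0]].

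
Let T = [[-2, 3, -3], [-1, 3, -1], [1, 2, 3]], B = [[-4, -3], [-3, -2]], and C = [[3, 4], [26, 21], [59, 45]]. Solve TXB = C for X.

Isolating X: multiply by T⁻¹ from the left and B⁻¹ from the right, so X = T⁻¹CB⁻¹.
det T = -1; the adjugate gives T⁻¹ = [[-11, 15, -6], [-2, 3, -1], [5, -7, 3]].
det B = -1, so B⁻¹ = [[2, -3], [-3, 4]].
T⁻¹C = [[3, 1], [13, 10], [10, 8]].
X = (T⁻¹C)B⁻¹ = [[3, -5], [-4, 1], [-4, 2]].

X = [[3, -5], [-4, 1], [-4, 2]]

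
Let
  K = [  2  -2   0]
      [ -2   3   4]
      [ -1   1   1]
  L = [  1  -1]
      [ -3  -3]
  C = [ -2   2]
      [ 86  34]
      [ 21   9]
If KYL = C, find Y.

Y = [[3, 0], [4, 0], [5, -5]]

Left-multiply by K⁻¹ and right-multiply by L⁻¹: Y = K⁻¹CL⁻¹.
det K = 2, so K⁻¹ = [[-1/2, 1, -4], [-1, 1, -4], [1/2, 0, 1]].
det L = -6, so L⁻¹ = [[1/2, -1/6], [-1/2, -1/6]].
K⁻¹C = [[3, -3], [4, -4], [20, 10]].
Y = (K⁻¹C)L⁻¹ = [[3, 0], [4, 0], [5, -5]].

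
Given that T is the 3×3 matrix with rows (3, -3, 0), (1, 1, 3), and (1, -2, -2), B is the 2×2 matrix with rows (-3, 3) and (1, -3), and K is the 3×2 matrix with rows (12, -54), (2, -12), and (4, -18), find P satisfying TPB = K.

P = T⁻¹KB⁻¹ (apply T⁻¹ on the left and B⁻¹ on the right).
T has determinant -3; T⁻¹ = [[-4/3, 2, 3], [-5/3, 2, 3], [1, -1, -2]].
B has determinant 6; B⁻¹ = [[-1/2, -1/2], [-1/6, -1/2]].
T⁻¹K = [[0, -6], [-4, 12], [2, -6]].
P = (T⁻¹K)B⁻¹ = [[1, 3], [0, -4], [0, 2]].

P = [[1, 3], [0, -4], [0, 2]]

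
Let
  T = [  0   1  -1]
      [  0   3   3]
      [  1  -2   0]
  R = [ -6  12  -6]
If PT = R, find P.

T is on the right of P, so right-multiply by T⁻¹: P = RT⁻¹.
det T = 6, so T⁻¹ = [[1, 1/3, 1], [1/2, 1/6, 0], [-1/2, 1/6, 0]].
P = RT⁻¹ = [[-6, 12, -6]] · [[1, 1/3, 1], [1/2, 1/6, 0], [-1/2, 1/6, 0]] = [[3, -1, -6]].

P = [[3, -1, -6]]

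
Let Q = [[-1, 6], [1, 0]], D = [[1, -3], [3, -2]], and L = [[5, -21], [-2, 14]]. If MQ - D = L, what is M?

MQ = L + D = [[6, -24], [1, 12]].
Right-multiplying both sides by Q⁻¹ gives M = (L + D)Q⁻¹.
Q has determinant -6; Q⁻¹ = [[0, 1], [1/6, 1/6]].
M = (L + D)Q⁻¹ = [[-4, 2], [2, 3]].

M = [[-4, 2], [2, 3]]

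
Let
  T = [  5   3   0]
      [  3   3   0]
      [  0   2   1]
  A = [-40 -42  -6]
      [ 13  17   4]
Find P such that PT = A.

T is on the right of P, so right-multiply by T⁻¹: P = AT⁻¹.
T has determinant 6; T⁻¹ = [[1/2, -1/2, 0], [-1/2, 5/6, 0], [1, -5/3, 1]].
P = AT⁻¹ = [[-40, -42, -6], [13, 17, 4]] · [[1/2, -1/2, 0], [-1/2, 5/6, 0], [1, -5/3, 1]] = [[-5, -5, -6], [2, 1, 4]].

P = [[-5, -5, -6], [2, 1, 4]]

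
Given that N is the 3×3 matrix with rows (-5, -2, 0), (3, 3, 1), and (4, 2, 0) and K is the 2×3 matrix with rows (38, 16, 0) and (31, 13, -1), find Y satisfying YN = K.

Y = [[-6, 0, 2], [-2, -1, 6]]

Since N sits to the right of Y, Y = KN⁻¹.
N has determinant 2; N⁻¹ = [[-1, 0, -1], [2, 0, 5/2], [-3, 1, -9/2]].
Y = KN⁻¹ = [[38, 16, 0], [31, 13, -1]] · [[-1, 0, -1], [2, 0, 5/2], [-3, 1, -9/2]] = [[-6, 0, 2], [-2, -1, 6]].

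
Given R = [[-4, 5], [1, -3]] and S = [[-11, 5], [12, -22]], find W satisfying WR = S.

W = [[4, 5], [-2, 4]]

Since R sits to the right of W, W = SR⁻¹.
det R = 7; the adjugate gives R⁻¹ = [[-3/7, -5/7], [-1/7, -4/7]].
W = SR⁻¹ = [[-11, 5], [12, -22]] · [[-3/7, -5/7], [-1/7, -4/7]] = [[4, 5], [-2, 4]].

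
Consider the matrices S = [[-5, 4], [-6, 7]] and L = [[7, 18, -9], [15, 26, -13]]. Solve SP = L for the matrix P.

S is on the left of P, so left-multiply by S⁻¹: P = S⁻¹L.
S has determinant -11; S⁻¹ = [[-7/11, 4/11], [-6/11, 5/11]].
P = S⁻¹L = [[-7/11, 4/11], [-6/11, 5/11]] · [[7, 18, -9], [15, 26, -13]] = [[1, -2, 1], [3, 2, -1]].

P = [[1, -2, 1], [3, 2, -1]]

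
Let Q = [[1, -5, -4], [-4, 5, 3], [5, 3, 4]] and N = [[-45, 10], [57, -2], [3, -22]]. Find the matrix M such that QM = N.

M = [[-6, -4], [3, -6], [6, 4]]

Q is on the left of M, so left-multiply by Q⁻¹: M = Q⁻¹N.
Q has determinant 4; Q⁻¹ = [[11/4, 2, 5/4], [31/4, 6, 13/4], [-37/4, -7, -15/4]].
M = Q⁻¹N = [[11/4, 2, 5/4], [31/4, 6, 13/4], [-37/4, -7, -15/4]] · [[-45, 10], [57, -2], [3, -22]] = [[-6, -4], [3, -6], [6, 4]].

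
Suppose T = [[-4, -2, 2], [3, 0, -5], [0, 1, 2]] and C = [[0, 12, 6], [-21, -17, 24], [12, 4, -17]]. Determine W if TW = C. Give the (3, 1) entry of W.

Left-multiplying both sides by T⁻¹ gives W = T⁻¹C.
T has determinant -2; T⁻¹ = [[-5/2, -3, -5], [3, 4, 7], [-3/2, -2, -3]].
W = T⁻¹C = [[-5/2, -3, -5], [3, 4, 7], [-3/2, -2, -3]] · [[0, 12, 6], [-21, -17, 24], [12, 4, -17]] = [[3, 1, -2], [0, -4, -5], [6, 4, -6]].

6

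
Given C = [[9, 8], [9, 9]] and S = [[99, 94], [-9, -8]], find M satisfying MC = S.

Since C sits to the right of M, M = SC⁻¹.
det C = 9, so C⁻¹ = [[1, -8/9], [-1, 1]].
M = SC⁻¹ = [[99, 94], [-9, -8]] · [[1, -8/9], [-1, 1]] = [[5, 6], [-1, 0]].

M = [[5, 6], [-1, 0]]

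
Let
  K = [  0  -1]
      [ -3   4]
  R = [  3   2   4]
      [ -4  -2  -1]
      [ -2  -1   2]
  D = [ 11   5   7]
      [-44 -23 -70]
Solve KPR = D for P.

P = [[2, 0, 3], [1, 5, -3]]

Isolating P: multiply by K⁻¹ from the left and R⁻¹ from the right, so P = K⁻¹DR⁻¹.
det K = -3, so K⁻¹ = [[-4/3, -1/3], [-1, 0]].
det R = 5, so R⁻¹ = [[-1, -8/5, 6/5], [2, 14/5, -13/5], [0, -1/5, 2/5]].
K⁻¹D = [[0, 1, 14], [-11, -5, -7]].
P = (K⁻¹D)R⁻¹ = [[2, 0, 3], [1, 5, -3]].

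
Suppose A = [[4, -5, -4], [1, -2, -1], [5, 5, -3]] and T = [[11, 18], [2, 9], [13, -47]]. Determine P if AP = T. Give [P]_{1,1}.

Since A multiplies P on the left, P = A⁻¹T.
A has determinant -6; A⁻¹ = [[-11/6, 35/6, 1/2], [1/3, -4/3, 0], [-5/2, 15/2, 1/2]].
P = A⁻¹T = [[-11/6, 35/6, 1/2], [1/3, -4/3, 0], [-5/2, 15/2, 1/2]] · [[11, 18], [2, 9], [13, -47]] = [[-2, -4], [1, -6], [-6, -1]].

-2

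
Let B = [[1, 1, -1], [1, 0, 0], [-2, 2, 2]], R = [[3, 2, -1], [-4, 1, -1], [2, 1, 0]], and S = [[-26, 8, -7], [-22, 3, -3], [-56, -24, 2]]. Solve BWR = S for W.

W = B⁻¹SR⁻¹ (apply B⁻¹ on the left and R⁻¹ on the right).
det B = -4, so B⁻¹ = [[0, 1, 0], [1/2, 0, 1/4], [-1/2, 1, 1/4]].
det R = 5; the adjugate gives R⁻¹ = [[1/5, -1/5, -1/5], [-2/5, 2/5, 7/5], [-6/5, 1/5, 11/5]].
B⁻¹S = [[-22, 3, -3], [-27, -2, -3], [-23, -7, 1]].
W = (B⁻¹S)R⁻¹ = [[-2, 5, 2], [-1, 4, -4], [-3, 2, -3]].

W = [[-2, 5, 2], [-1, 4, -4], [-3, 2, -3]]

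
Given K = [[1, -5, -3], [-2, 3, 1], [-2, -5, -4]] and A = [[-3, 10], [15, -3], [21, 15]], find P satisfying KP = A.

P = [[-6, -1], [3, -1], [-6, -2]]

Left-multiplying both sides by K⁻¹ gives P = K⁻¹A.
det K = -5, so K⁻¹ = [[7/5, 1, -4/5], [2, 2, -1], [-16/5, -3, 7/5]].
P = K⁻¹A = [[7/5, 1, -4/5], [2, 2, -1], [-16/5, -3, 7/5]] · [[-3, 10], [15, -3], [21, 15]] = [[-6, -1], [3, -1], [-6, -2]].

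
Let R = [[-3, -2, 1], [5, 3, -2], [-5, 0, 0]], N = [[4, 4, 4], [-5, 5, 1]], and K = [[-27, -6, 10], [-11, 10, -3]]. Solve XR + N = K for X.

X = [[2, -2, 3], [2, 3, 3]]

XR = K − N = [[-31, -10, 6], [-6, 5, -4]].
Right-multiplying both sides by R⁻¹ gives X = (K − N)R⁻¹.
det R = -5, so R⁻¹ = [[0, 0, -1/5], [-2, -1, 1/5], [-3, -2, -1/5]].
X = (K − N)R⁻¹ = [[2, -2, 3], [2, 3, 3]].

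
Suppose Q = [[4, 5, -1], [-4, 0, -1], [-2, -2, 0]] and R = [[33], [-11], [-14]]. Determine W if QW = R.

Since Q multiplies W on the left, W = Q⁻¹R.
det Q = -6; the adjugate gives Q⁻¹ = [[1/3, -1/3, 5/6], [-1/3, 1/3, -4/3], [-4/3, 1/3, -10/3]].
W = Q⁻¹R = [[1/3, -1/3, 5/6], [-1/3, 1/3, -4/3], [-4/3, 1/3, -10/3]] · [[33], [-11], [-14]] = [[3], [4], [-1]].

W = [[3], [4], [-1]]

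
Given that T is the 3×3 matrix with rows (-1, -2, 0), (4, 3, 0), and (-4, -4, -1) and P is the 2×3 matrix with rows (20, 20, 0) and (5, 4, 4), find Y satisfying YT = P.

T is on the right of Y, so right-multiply by T⁻¹: Y = PT⁻¹.
det T = -5, so T⁻¹ = [[3/5, 2/5, 0], [-4/5, -1/5, 0], [4/5, -4/5, -1]].
Y = PT⁻¹ = [[20, 20, 0], [5, 4, 4]] · [[3/5, 2/5, 0], [-4/5, -1/5, 0], [4/5, -4/5, -1]] = [[-4, 4, 0], [3, -2, -4]].

Y = [[-4, 4, 0], [3, -2, -4]]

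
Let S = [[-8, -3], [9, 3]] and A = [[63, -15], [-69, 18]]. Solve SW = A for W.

W = [[-6, 3], [-5, -3]]

Left-multiplying both sides by S⁻¹ gives W = S⁻¹A.
det S = 3; the adjugate gives S⁻¹ = [[1, 1], [-3, -8/3]].
W = S⁻¹A = [[1, 1], [-3, -8/3]] · [[63, -15], [-69, 18]] = [[-6, 3], [-5, -3]].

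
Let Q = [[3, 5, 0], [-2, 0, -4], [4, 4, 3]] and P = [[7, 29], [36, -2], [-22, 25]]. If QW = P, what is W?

Since Q multiplies W on the left, W = Q⁻¹P.
det Q = -2; the adjugate gives Q⁻¹ = [[-8, 15/2, 10], [5, -9/2, -6], [4, -4, -5]].
W = Q⁻¹P = [[-8, 15/2, 10], [5, -9/2, -6], [4, -4, -5]] · [[7, 29], [36, -2], [-22, 25]] = [[-6, 3], [5, 4], [-6, -1]].

W = [[-6, 3], [5, 4], [-6, -1]]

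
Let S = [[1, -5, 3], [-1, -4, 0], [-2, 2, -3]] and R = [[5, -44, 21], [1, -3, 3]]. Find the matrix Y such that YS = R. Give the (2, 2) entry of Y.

S is on the right of Y, so right-multiply by S⁻¹: Y = RS⁻¹.
det S = -3; the adjugate gives S⁻¹ = [[-4, 3, -4], [1, -1, 1], [10/3, -8/3, 3]].
Y = RS⁻¹ = [[5, -44, 21], [1, -3, 3]] · [[-4, 3, -4], [1, -1, 1], [10/3, -8/3, 3]] = [[6, 3, -1], [3, -2, 2]].

-2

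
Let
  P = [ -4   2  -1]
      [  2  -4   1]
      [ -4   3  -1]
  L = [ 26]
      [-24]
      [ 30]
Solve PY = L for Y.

P is on the left of Y, so left-multiply by P⁻¹: Y = P⁻¹L.
P has determinant 2; P⁻¹ = [[1/2, -1/2, -1], [-1, 0, 1], [-5, 2, 6]].
Y = P⁻¹L = [[1/2, -1/2, -1], [-1, 0, 1], [-5, 2, 6]] · [[26], [-24], [30]] = [[-5], [4], [2]].

Y = [[-5], [4], [2]]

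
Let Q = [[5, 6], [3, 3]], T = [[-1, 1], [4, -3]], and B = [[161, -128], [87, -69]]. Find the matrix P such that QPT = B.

Left-multiply by Q⁻¹ and right-multiply by T⁻¹: P = Q⁻¹BT⁻¹.
Q has determinant -3; Q⁻¹ = [[-1, 2], [1, -5/3]].
det T = -1, so T⁻¹ = [[3, 1], [4, 1]].
Q⁻¹B = [[13, -10], [16, -13]].
P = (Q⁻¹B)T⁻¹ = [[-1, 3], [-4, 3]].

P = [[-1, 3], [-4, 3]]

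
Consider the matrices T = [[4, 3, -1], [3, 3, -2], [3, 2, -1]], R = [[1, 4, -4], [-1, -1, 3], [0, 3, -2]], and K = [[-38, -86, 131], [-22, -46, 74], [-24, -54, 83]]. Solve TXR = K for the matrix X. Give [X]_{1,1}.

Left-multiply by T⁻¹ and right-multiply by R⁻¹: X = T⁻¹KR⁻¹.
det T = -2; the adjugate gives T⁻¹ = [[-1/2, -1/2, 3/2], [3/2, 1/2, -5/2], [3/2, -1/2, -3/2]].
det R = -3, so R⁻¹ = [[7/3, 4/3, -8/3], [2/3, 2/3, -1/3], [1, 1, -1]].
T⁻¹K = [[-6, -15, 22], [-8, -17, 26], [-10, -25, 35]].
X = (T⁻¹K)R⁻¹ = [[-2, 4, -1], [-4, 4, 1], [-5, 5, 0]].

-2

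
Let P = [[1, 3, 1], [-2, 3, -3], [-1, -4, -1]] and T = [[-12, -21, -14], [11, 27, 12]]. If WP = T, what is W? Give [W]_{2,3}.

P is on the right of W, so right-multiply by P⁻¹: W = TP⁻¹.
P has determinant -1; P⁻¹ = [[15, 1, 12], [-1, 0, -1], [-11, -1, -9]].
W = TP⁻¹ = [[-12, -21, -14], [11, 27, 12]] · [[15, 1, 12], [-1, 0, -1], [-11, -1, -9]] = [[-5, 2, 3], [6, -1, -3]].

-3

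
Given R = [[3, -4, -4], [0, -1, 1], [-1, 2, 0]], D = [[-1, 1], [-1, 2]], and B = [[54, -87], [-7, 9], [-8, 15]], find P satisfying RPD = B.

P = [[-3, -3], [-1, 2], [4, 4]]

Left-multiply by R⁻¹ and right-multiply by D⁻¹: P = R⁻¹BD⁻¹.
det R = 2; the adjugate gives R⁻¹ = [[-1, -4, -4], [-1/2, -2, -3/2], [-1/2, -1, -3/2]].
D has determinant -1; D⁻¹ = [[-2, 1], [-1, 1]].
R⁻¹B = [[6, -9], [-1, 3], [-8, 12]].
P = (R⁻¹B)D⁻¹ = [[-3, -3], [-1, 2], [4, 4]].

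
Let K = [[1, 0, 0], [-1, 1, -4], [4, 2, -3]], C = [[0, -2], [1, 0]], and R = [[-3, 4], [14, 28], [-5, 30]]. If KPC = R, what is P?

P = [[-2, -3], [4, -1], [5, -3]]

Left-multiply by K⁻¹ and right-multiply by C⁻¹: P = K⁻¹RC⁻¹.
det K = 5, so K⁻¹ = [[1, 0, 0], [-19/5, -3/5, 4/5], [-6/5, -2/5, 1/5]].
det C = 2; the adjugate gives C⁻¹ = [[0, 1], [-1/2, 0]].
K⁻¹R = [[-3, 4], [-1, -8], [-3, -10]].
P = (K⁻¹R)C⁻¹ = [[-2, -3], [4, -1], [5, -3]].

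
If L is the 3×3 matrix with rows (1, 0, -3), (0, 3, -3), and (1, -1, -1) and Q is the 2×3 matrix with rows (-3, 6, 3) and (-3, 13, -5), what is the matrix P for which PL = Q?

Since L sits to the right of P, P = QL⁻¹.
det L = 3; the adjugate gives L⁻¹ = [[-2, 1, 3], [-1, 2/3, 1], [-1, 1/3, 1]].
P = QL⁻¹ = [[-3, 6, 3], [-3, 13, -5]] · [[-2, 1, 3], [-1, 2/3, 1], [-1, 1/3, 1]] = [[-3, 2, 0], [-2, 4, -1]].

P = [[-3, 2, 0], [-2, 4, -1]]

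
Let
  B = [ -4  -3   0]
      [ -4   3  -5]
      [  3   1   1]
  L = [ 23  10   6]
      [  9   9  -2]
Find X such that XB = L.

Right-multiplying both sides by B⁻¹ gives X = LB⁻¹.
det B = 1, so B⁻¹ = [[8, 3, 15], [-11, -4, -20], [-13, -5, -24]].
X = LB⁻¹ = [[23, 10, 6], [9, 9, -2]] · [[8, 3, 15], [-11, -4, -20], [-13, -5, -24]] = [[-4, -1, 1], [-1, 1, 3]].

X = [[-4, -1, 1], [-1, 1, 3]]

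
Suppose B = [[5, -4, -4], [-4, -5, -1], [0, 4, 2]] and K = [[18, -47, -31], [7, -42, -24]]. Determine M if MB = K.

B is on the right of M, so right-multiply by B⁻¹: M = KB⁻¹.
B has determinant 2; B⁻¹ = [[-3, -4, -8], [4, 5, 21/2], [-8, -10, -41/2]].
M = KB⁻¹ = [[18, -47, -31], [7, -42, -24]] · [[-3, -4, -8], [4, 5, 21/2], [-8, -10, -41/2]] = [[6, 3, -2], [3, 2, -5]].

M = [[6, 3, -2], [3, 2, -5]]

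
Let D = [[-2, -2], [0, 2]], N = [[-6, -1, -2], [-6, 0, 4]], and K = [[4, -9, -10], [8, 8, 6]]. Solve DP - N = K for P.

P = [[0, 1, 1], [1, 4, 5]]

DP = K + N = [[-2, -10, -12], [2, 8, 10]].
D is on the left of P, so left-multiply by D⁻¹: P = D⁻¹(K + N).
D has determinant -4; D⁻¹ = [[-1/2, -1/2], [0, 1/2]].
P = D⁻¹(K + N) = [[0, 1, 1], [1, 4, 5]].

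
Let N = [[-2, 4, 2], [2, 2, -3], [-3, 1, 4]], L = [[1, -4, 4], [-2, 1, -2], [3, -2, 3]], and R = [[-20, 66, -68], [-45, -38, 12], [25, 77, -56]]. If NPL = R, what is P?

P = [[5, -1, -4], [0, 2, -2], [-3, -4, 0]]

Left-multiply by N⁻¹ and right-multiply by L⁻¹: P = N⁻¹RL⁻¹.
det N = -2; the adjugate gives N⁻¹ = [[-11/2, 7, 8], [-1/2, 1, 1], [-4, 5, 6]].
det L = 3; the adjugate gives L⁻¹ = [[-1/3, 4/3, 4/3], [0, -3, -2], [1/3, -10/3, -7/3]].
N⁻¹R = [[-5, -13, 10], [-10, 6, -10], [5, 8, -4]].
P = (N⁻¹R)L⁻¹ = [[5, -1, -4], [0, 2, -2], [-3, -4, 0]].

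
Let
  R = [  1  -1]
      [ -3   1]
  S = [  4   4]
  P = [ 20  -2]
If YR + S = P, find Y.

YR = P − S = [[16, -6]].
Right-multiplying both sides by R⁻¹ gives Y = (P − S)R⁻¹.
det R = -2, so R⁻¹ = [[-1/2, -1/2], [-3/2, -1/2]].
Y = (P − S)R⁻¹ = [[1, -5]].

Y = [[1, -5]]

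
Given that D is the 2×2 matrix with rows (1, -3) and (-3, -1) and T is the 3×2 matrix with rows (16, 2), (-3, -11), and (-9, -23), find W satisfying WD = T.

Right-multiplying both sides by D⁻¹ gives W = TD⁻¹.
D has determinant -10; D⁻¹ = [[1/10, -3/10], [-3/10, -1/10]].
W = TD⁻¹ = [[16, 2], [-3, -11], [-9, -23]] · [[1/10, -3/10], [-3/10, -1/10]] = [[1, -5], [3, 2], [6, 5]].

W = [[1, -5], [3, 2], [6, 5]]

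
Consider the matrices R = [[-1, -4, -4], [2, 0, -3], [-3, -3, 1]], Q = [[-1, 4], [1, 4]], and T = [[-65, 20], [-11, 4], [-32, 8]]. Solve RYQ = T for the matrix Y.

Y = [[-3, 2], [-4, 4], [-4, 3]]

Y = R⁻¹TQ⁻¹ (apply R⁻¹ on the left and Q⁻¹ on the right).
det R = 5; the adjugate gives R⁻¹ = [[-9/5, 16/5, 12/5], [7/5, -13/5, -11/5], [-6/5, 9/5, 8/5]].
Q has determinant -8; Q⁻¹ = [[-1/2, 1/2], [1/8, 1/8]].
R⁻¹T = [[5, -4], [8, 0], [7, -4]].
Y = (R⁻¹T)Q⁻¹ = [[-3, 2], [-4, 4], [-4, 3]].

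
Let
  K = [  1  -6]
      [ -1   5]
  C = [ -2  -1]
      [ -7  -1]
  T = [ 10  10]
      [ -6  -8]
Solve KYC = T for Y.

Y = [[0, 2], [2, 0]]

Y = K⁻¹TC⁻¹ (apply K⁻¹ on the left and C⁻¹ on the right).
det K = -1, so K⁻¹ = [[-5, -6], [-1, -1]].
det C = -5; the adjugate gives C⁻¹ = [[1/5, -1/5], [-7/5, 2/5]].
K⁻¹T = [[-14, -2], [-4, -2]].
Y = (K⁻¹T)C⁻¹ = [[0, 2], [2, 0]].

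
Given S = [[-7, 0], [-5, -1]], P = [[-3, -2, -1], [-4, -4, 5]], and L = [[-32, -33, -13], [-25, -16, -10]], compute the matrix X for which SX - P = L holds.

X = [[5, 5, 2], [4, -5, -5]]

SX = L + P = [[-35, -35, -14], [-29, -20, -5]].
Since S multiplies X on the left, X = S⁻¹(L + P).
S has determinant 7; S⁻¹ = [[-1/7, 0], [5/7, -1]].
X = S⁻¹(L + P) = [[5, 5, 2], [4, -5, -5]].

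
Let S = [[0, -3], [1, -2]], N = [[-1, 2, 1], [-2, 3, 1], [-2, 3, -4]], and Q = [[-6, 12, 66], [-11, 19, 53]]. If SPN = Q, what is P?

P = [[1, 4, -1], [-2, -4, 4]]

Isolating P: multiply by S⁻¹ from the left and N⁻¹ from the right, so P = S⁻¹QN⁻¹.
det S = 3; the adjugate gives S⁻¹ = [[-2/3, 1], [-1/3, 0]].
det N = -5; the adjugate gives N⁻¹ = [[3, -11/5, 1/5], [2, -6/5, 1/5], [0, 1/5, -1/5]].
S⁻¹Q = [[-7, 11, 9], [2, -4, -22]].
P = (S⁻¹Q)N⁻¹ = [[1, 4, -1], [-2, -4, 4]].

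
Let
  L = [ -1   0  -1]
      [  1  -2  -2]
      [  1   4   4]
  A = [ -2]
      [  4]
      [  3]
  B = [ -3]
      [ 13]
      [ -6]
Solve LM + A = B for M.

M = [[3], [-1], [-2]]

LM = B − A = [[-1], [9], [-9]].
L is on the left of M, so left-multiply by L⁻¹: M = L⁻¹(B − A).
det L = -6; the adjugate gives L⁻¹ = [[0, 2/3, 1/3], [1, 1/2, 1/2], [-1, -2/3, -1/3]].
M = L⁻¹(B − A) = [[3], [-1], [-2]].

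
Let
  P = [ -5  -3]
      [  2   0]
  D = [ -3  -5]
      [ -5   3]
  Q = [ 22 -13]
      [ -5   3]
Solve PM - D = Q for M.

PM = Q + D = [[19, -18], [-10, 6]].
P is on the left of M, so left-multiply by P⁻¹: M = P⁻¹(Q + D).
det P = 6, so P⁻¹ = [[0, 1/2], [-1/3, -5/6]].
M = P⁻¹(Q + D) = [[-5, 3], [2, 1]].

M = [[-5, 3], [2, 1]]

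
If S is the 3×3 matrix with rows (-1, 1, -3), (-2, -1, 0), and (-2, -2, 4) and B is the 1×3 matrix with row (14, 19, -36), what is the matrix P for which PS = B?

P = [[4, -3, -6]]

S is on the right of P, so right-multiply by S⁻¹: P = BS⁻¹.
det S = 6; the adjugate gives S⁻¹ = [[-2/3, 1/3, -1/2], [4/3, -5/3, 1], [1/3, -2/3, 1/2]].
P = BS⁻¹ = [[14, 19, -36]] · [[-2/3, 1/3, -1/2], [4/3, -5/3, 1], [1/3, -2/3, 1/2]] = [[4, -3, -6]].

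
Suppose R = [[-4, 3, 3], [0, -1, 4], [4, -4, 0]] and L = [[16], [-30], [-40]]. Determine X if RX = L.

X = [[-4], [6], [-6]]

R is on the left of X, so left-multiply by R⁻¹: X = R⁻¹L.
det R = -4, so R⁻¹ = [[-4, 3, -15/4], [-4, 3, -4], [-1, 1, -1]].
X = R⁻¹L = [[-4, 3, -15/4], [-4, 3, -4], [-1, 1, -1]] · [[16], [-30], [-40]] = [[-4], [6], [-6]].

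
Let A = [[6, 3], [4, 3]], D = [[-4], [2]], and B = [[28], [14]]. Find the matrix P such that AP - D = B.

AP = B + D = [[24], [16]].
Since A multiplies P on the left, P = A⁻¹(B + D).
A has determinant 6; A⁻¹ = [[1/2, -1/2], [-2/3, 1]].
P = A⁻¹(B + D) = [[4], [0]].

P = [[4], [0]]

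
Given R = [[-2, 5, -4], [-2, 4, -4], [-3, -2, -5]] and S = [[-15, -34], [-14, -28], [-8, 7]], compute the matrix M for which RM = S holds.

R is on the left of M, so left-multiply by R⁻¹: M = R⁻¹S.
det R = 2, so R⁻¹ = [[-14, 33/2, -2], [1, -1, 0], [8, -19/2, 1]].
M = R⁻¹S = [[-14, 33/2, -2], [1, -1, 0], [8, -19/2, 1]] · [[-15, -34], [-14, -28], [-8, 7]] = [[-5, 0], [-1, -6], [5, 1]].

M = [[-5, 0], [-1, -6], [5, 1]]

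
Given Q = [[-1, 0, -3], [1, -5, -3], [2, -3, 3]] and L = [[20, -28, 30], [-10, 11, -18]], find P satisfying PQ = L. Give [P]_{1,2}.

2

Q is on the right of P, so right-multiply by Q⁻¹: P = LQ⁻¹.
Q has determinant 3; Q⁻¹ = [[-8, 3, -5], [-3, 1, -2], [7/3, -1, 5/3]].
P = LQ⁻¹ = [[20, -28, 30], [-10, 11, -18]] · [[-8, 3, -5], [-3, 1, -2], [7/3, -1, 5/3]] = [[-6, 2, 6], [5, -1, -2]].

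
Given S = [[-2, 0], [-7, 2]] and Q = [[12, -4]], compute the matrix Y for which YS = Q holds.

Since S sits to the right of Y, Y = QS⁻¹.
det S = -4, so S⁻¹ = [[-1/2, 0], [-7/4, 1/2]].
Y = QS⁻¹ = [[12, -4]] · [[-1/2, 0], [-7/4, 1/2]] = [[1, -2]].

Y = [[1, -2]]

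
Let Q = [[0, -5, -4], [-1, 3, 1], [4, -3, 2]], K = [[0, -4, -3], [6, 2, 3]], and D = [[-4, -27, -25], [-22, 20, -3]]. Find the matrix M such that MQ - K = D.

M = [[5, -4, -2], [-2, 0, -4]]

MQ = D + K = [[-4, -31, -28], [-16, 22, 0]].
Q is on the right of M, so right-multiply by Q⁻¹: M = (D + K)Q⁻¹.
Q has determinant 6; Q⁻¹ = [[3/2, 11/3, 7/6], [1, 8/3, 2/3], [-3/2, -10/3, -5/6]].
M = (D + K)Q⁻¹ = [[5, -4, -2], [-2, 0, -4]].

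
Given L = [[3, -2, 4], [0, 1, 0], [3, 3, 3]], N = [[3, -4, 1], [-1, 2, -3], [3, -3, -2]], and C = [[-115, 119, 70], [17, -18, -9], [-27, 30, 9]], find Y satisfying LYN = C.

Y = [[-4, 2, -3], [2, 1, 4], [1, -3, -3]]

Left-multiply by L⁻¹ and right-multiply by N⁻¹: Y = L⁻¹CN⁻¹.
det L = -3; the adjugate gives L⁻¹ = [[-1, -6, 4/3], [0, 1, 0], [1, 5, -1]].
N has determinant 2; N⁻¹ = [[-13/2, -11/2, 5], [-11/2, -9/2, 4], [-3/2, -3/2, 1]].
L⁻¹C = [[-23, 29, -4], [17, -18, -9], [-3, -1, 16]].
Y = (L⁻¹C)N⁻¹ = [[-4, 2, -3], [2, 1, 4], [1, -3, -3]].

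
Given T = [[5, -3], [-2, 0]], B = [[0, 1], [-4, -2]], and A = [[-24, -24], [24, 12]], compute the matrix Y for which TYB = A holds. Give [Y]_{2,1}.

Y = T⁻¹AB⁻¹ (apply T⁻¹ on the left and B⁻¹ on the right).
T has determinant -6; T⁻¹ = [[0, -1/2], [-1/3, -5/6]].
det B = 4; the adjugate gives B⁻¹ = [[-1/2, -1/4], [1, 0]].
T⁻¹A = [[-12, -6], [-12, -2]].
Y = (T⁻¹A)B⁻¹ = [[0, 3], [4, 3]].

4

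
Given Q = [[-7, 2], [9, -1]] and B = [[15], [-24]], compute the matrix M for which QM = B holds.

Q is on the left of M, so left-multiply by Q⁻¹: M = Q⁻¹B.
det Q = -11; the adjugate gives Q⁻¹ = [[1/11, 2/11], [9/11, 7/11]].
M = Q⁻¹B = [[1/11, 2/11], [9/11, 7/11]] · [[15], [-24]] = [[-3], [-3]].

M = [[-3], [-3]]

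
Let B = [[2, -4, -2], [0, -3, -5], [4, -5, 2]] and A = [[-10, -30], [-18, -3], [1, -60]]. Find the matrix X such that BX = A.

Left-multiplying both sides by B⁻¹ gives X = B⁻¹A.
det B = -6, so B⁻¹ = [[31/6, -3, -7/3], [10/3, -2, -5/3], [-2, 1, 1]].
X = B⁻¹A = [[31/6, -3, -7/3], [10/3, -2, -5/3], [-2, 1, 1]] · [[-10, -30], [-18, -3], [1, -60]] = [[0, -6], [1, 6], [3, -3]].

X = [[0, -6], [1, 6], [3, -3]]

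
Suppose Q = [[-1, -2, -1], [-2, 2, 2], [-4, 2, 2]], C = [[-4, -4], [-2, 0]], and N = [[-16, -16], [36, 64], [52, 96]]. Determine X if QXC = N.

X = [[4, -4], [-4, 1], [0, 2]]

X = Q⁻¹NC⁻¹ (apply Q⁻¹ on the left and C⁻¹ on the right).
det Q = 4, so Q⁻¹ = [[0, 1/2, -1/2], [-1, -3/2, 1], [1, 5/2, -3/2]].
det C = -8; the adjugate gives C⁻¹ = [[0, -1/2], [-1/4, 1/2]].
Q⁻¹N = [[-8, -16], [14, 16], [-4, 0]].
X = (Q⁻¹N)C⁻¹ = [[4, -4], [-4, 1], [0, 2]].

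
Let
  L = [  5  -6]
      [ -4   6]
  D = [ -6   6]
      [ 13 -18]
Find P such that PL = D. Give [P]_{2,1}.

Since L sits to the right of P, P = DL⁻¹.
L has determinant 6; L⁻¹ = [[1, 1], [2/3, 5/6]].
P = DL⁻¹ = [[-6, 6], [13, -18]] · [[1, 1], [2/3, 5/6]] = [[-2, -1], [1, -2]].

1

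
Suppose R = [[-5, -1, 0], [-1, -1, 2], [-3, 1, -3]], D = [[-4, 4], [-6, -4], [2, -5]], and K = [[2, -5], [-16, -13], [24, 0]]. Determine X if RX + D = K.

RX = K − D = [[6, -9], [-10, -9], [22, 5]].
Left-multiplying both sides by R⁻¹ gives X = R⁻¹(K − D).
det R = 4; the adjugate gives R⁻¹ = [[1/4, -3/4, -1/2], [-9/4, 15/4, 5/2], [-1, 2, 1]].
X = R⁻¹(K − D) = [[-2, 2], [4, -1], [-4, -4]].

X = [[-2, 2], [4, -1], [-4, -4]]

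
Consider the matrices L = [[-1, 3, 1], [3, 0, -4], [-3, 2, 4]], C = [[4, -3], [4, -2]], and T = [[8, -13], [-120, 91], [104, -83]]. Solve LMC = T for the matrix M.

M = L⁻¹TC⁻¹ (apply L⁻¹ on the left and C⁻¹ on the right).
det L = -2; the adjugate gives L⁻¹ = [[-4, 5, 6], [0, 1/2, 1/2], [-3, 7/2, 9/2]].
det C = 4; the adjugate gives C⁻¹ = [[-1/2, 3/4], [-1, 1]].
L⁻¹T = [[-8, 9], [-8, 4], [24, -16]].
M = (L⁻¹T)C⁻¹ = [[-5, 3], [0, -2], [4, 2]].

M = [[-5, 3], [0, -2], [4, 2]]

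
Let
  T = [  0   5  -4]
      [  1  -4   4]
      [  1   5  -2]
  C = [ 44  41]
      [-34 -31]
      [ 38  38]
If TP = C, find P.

P = [[6, 5], [4, 5], [-6, -4]]

Since T multiplies P on the left, P = T⁻¹C.
T has determinant -6; T⁻¹ = [[2, 5/3, -2/3], [-1, -2/3, 2/3], [-3/2, -5/6, 5/6]].
P = T⁻¹C = [[2, 5/3, -2/3], [-1, -2/3, 2/3], [-3/2, -5/6, 5/6]] · [[44, 41], [-34, -31], [38, 38]] = [[6, 5], [4, 5], [-6, -4]].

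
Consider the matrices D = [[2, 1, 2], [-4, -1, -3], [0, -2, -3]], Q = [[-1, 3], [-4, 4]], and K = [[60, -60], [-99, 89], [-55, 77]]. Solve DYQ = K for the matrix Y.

Y = [[3, -4], [-4, -1], [-1, -3]]

Left-multiply by D⁻¹ and right-multiply by Q⁻¹: Y = D⁻¹KQ⁻¹.
D has determinant -2; D⁻¹ = [[3/2, 1/2, 1/2], [6, 3, 1], [-4, -2, -1]].
det Q = 8, so Q⁻¹ = [[1/2, -3/8], [1/2, -1/8]].
D⁻¹K = [[13, -7], [8, -16], [13, -15]].
Y = (D⁻¹K)Q⁻¹ = [[3, -4], [-4, -1], [-1, -3]].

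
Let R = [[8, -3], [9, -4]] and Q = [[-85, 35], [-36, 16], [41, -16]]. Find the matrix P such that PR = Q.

Since R sits to the right of P, P = QR⁻¹.
R has determinant -5; R⁻¹ = [[4/5, -3/5], [9/5, -8/5]].
P = QR⁻¹ = [[-85, 35], [-36, 16], [41, -16]] · [[4/5, -3/5], [9/5, -8/5]] = [[-5, -5], [0, -4], [4, 1]].

P = [[-5, -5], [0, -4], [4, 1]]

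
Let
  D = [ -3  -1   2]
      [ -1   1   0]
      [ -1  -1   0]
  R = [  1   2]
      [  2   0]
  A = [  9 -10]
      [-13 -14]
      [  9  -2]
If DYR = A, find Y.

Left-multiply by D⁻¹ and right-multiply by R⁻¹: Y = D⁻¹AR⁻¹.
det D = 4; the adjugate gives D⁻¹ = [[0, -1/2, -1/2], [0, 1/2, -1/2], [1/2, -1/2, -1]].
det R = -4, so R⁻¹ = [[0, 1/2], [1/2, -1/4]].
D⁻¹A = [[2, 8], [-11, -6], [2, 4]].
Y = (D⁻¹A)R⁻¹ = [[4, -1], [-3, -4], [2, 0]].

Y = [[4, -1], [-3, -4], [2, 0]]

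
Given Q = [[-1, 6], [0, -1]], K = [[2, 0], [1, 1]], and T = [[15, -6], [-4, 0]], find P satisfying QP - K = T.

QP = T + K = [[17, -6], [-3, 1]].
Left-multiplying both sides by Q⁻¹ gives P = Q⁻¹(T + K).
det Q = 1, so Q⁻¹ = [[-1, -6], [0, -1]].
P = Q⁻¹(T + K) = [[1, 0], [3, -1]].

P = [[1, 0], [3, -1]]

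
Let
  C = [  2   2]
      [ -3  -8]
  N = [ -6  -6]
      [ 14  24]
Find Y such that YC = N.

Right-multiplying both sides by C⁻¹ gives Y = NC⁻¹.
C has determinant -10; C⁻¹ = [[4/5, 1/5], [-3/10, -1/5]].
Y = NC⁻¹ = [[-6, -6], [14, 24]] · [[4/5, 1/5], [-3/10, -1/5]] = [[-3, 0], [4, -2]].

Y = [[-3, 0], [4, -2]]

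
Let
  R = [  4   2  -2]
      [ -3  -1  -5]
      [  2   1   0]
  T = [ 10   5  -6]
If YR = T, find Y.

R is on the right of Y, so right-multiply by R⁻¹: Y = TR⁻¹.
det R = 2, so R⁻¹ = [[5/2, -1, -6], [-5, 2, 13], [-1/2, 0, 1]].
Y = TR⁻¹ = [[10, 5, -6]] · [[5/2, -1, -6], [-5, 2, 13], [-1/2, 0, 1]] = [[3, 0, -1]].

Y = [[3, 0, -1]]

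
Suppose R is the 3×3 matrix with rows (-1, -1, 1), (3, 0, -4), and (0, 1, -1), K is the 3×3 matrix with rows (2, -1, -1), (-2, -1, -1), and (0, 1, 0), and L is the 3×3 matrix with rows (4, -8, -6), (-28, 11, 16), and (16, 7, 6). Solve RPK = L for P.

P = [[-5, 5, 1], [1, -3, 3], [0, 4, 2]]

Left-multiply by R⁻¹ and right-multiply by K⁻¹: P = R⁻¹LK⁻¹.
det R = -4, so R⁻¹ = [[-1, 0, -1], [-3/4, -1/4, 1/4], [-3/4, -1/4, -3/4]].
det K = 4, so K⁻¹ = [[1/4, -1/4, 0], [0, 0, 1], [-1/2, -1/2, -1]].
R⁻¹L = [[-20, 1, 0], [8, 5, 2], [-8, -2, -4]].
P = (R⁻¹L)K⁻¹ = [[-5, 5, 1], [1, -3, 3], [0, 4, 2]].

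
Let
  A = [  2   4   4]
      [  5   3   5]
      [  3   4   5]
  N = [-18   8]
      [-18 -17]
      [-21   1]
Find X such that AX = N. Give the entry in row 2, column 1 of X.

Left-multiplying both sides by A⁻¹ gives X = A⁻¹N.
det A = -6; the adjugate gives A⁻¹ = [[5/6, 2/3, -4/3], [5/3, 1/3, -5/3], [-11/6, -2/3, 7/3]].
X = A⁻¹N = [[5/6, 2/3, -4/3], [5/3, 1/3, -5/3], [-11/6, -2/3, 7/3]] · [[-18, 8], [-18, -17], [-21, 1]] = [[1, -6], [-1, 6], [-4, -1]].

-1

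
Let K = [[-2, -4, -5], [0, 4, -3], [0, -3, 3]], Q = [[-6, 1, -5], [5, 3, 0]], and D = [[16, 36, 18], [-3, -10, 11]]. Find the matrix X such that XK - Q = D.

X = [[-5, 5, 1], [-1, -5, -3]]

XK = D + Q = [[10, 37, 13], [2, -7, 11]].
Since K sits to the right of X, X = (D + Q)K⁻¹.
K has determinant -6; K⁻¹ = [[-1/2, -9/2, -16/3], [0, 1, 1], [0, 1, 4/3]].
X = (D + Q)K⁻¹ = [[-5, 5, 1], [-1, -5, -3]].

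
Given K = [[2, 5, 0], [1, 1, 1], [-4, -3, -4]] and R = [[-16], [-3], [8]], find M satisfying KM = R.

K is on the left of M, so left-multiply by K⁻¹: M = K⁻¹R.
det K = -2; the adjugate gives K⁻¹ = [[1/2, -10, -5/2], [0, 4, 1], [-1/2, 7, 3/2]].
M = K⁻¹R = [[1/2, -10, -5/2], [0, 4, 1], [-1/2, 7, 3/2]] · [[-16], [-3], [8]] = [[2], [-4], [-1]].

M = [[2], [-4], [-1]]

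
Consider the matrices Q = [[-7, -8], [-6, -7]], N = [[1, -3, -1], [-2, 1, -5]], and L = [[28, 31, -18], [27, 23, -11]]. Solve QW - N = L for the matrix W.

QW = L + N = [[29, 28, -19], [25, 24, -16]].
Left-multiplying both sides by Q⁻¹ gives W = Q⁻¹(L + N).
det Q = 1, so Q⁻¹ = [[-7, 8], [6, -7]].
W = Q⁻¹(L + N) = [[-3, -4, 5], [-1, 0, -2]].

W = [[-3, -4, 5], [-1, 0, -2]]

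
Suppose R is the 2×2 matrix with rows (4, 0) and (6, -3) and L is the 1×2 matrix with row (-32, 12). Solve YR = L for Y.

R is on the right of Y, so right-multiply by R⁻¹: Y = LR⁻¹.
det R = -12; the adjugate gives R⁻¹ = [[1/4, 0], [1/2, -1/3]].
Y = LR⁻¹ = [[-32, 12]] · [[1/4, 0], [1/2, -1/3]] = [[-2, -4]].

Y = [[-2, -4]]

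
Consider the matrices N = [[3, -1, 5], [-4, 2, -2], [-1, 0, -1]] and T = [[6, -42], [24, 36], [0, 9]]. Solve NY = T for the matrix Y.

Y = [[-6, -4], [6, 5], [6, -5]]

Left-multiplying both sides by N⁻¹ gives Y = N⁻¹T.
det N = 6; the adjugate gives N⁻¹ = [[-1/3, -1/6, -4/3], [-1/3, 1/3, -7/3], [1/3, 1/6, 1/3]].
Y = N⁻¹T = [[-1/3, -1/6, -4/3], [-1/3, 1/3, -7/3], [1/3, 1/6, 1/3]] · [[6, -42], [24, 36], [0, 9]] = [[-6, -4], [6, 5], [6, -5]].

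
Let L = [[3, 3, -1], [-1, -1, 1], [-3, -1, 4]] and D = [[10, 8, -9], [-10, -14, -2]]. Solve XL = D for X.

X = [[1, -4, -1], [-5, 1, -2]]

L is on the right of X, so right-multiply by L⁻¹: X = DL⁻¹.
det L = -4, so L⁻¹ = [[3/4, 11/4, -1/2], [-1/4, -9/4, 1/2], [1/2, 3/2, 0]].
X = DL⁻¹ = [[10, 8, -9], [-10, -14, -2]] · [[3/4, 11/4, -1/2], [-1/4, -9/4, 1/2], [1/2, 3/2, 0]] = [[1, -4, -1], [-5, 1, -2]].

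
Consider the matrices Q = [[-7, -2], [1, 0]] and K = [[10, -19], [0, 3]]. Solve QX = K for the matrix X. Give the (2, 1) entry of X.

-5

Since Q multiplies X on the left, X = Q⁻¹K.
det Q = 2, so Q⁻¹ = [[0, 1], [-1/2, -7/2]].
X = Q⁻¹K = [[0, 1], [-1/2, -7/2]] · [[10, -19], [0, 3]] = [[0, 3], [-5, -1]].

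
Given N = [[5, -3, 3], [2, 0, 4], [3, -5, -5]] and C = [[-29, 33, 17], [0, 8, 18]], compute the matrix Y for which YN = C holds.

Y = [[-6, 5, -3], [-1, 4, -1]]

Right-multiplying both sides by N⁻¹ gives Y = CN⁻¹.
N has determinant 4; N⁻¹ = [[5, -15/2, -3], [11/2, -17/2, -7/2], [-5/2, 4, 3/2]].
Y = CN⁻¹ = [[-29, 33, 17], [0, 8, 18]] · [[5, -15/2, -3], [11/2, -17/2, -7/2], [-5/2, 4, 3/2]] = [[-6, 5, -3], [-1, 4, -1]].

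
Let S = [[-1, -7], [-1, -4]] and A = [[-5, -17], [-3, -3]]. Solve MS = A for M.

Right-multiplying both sides by S⁻¹ gives M = AS⁻¹.
S has determinant -3; S⁻¹ = [[4/3, -7/3], [-1/3, 1/3]].
M = AS⁻¹ = [[-5, -17], [-3, -3]] · [[4/3, -7/3], [-1/3, 1/3]] = [[-1, 6], [-3, 6]].

M = [[-1, 6], [-3, 6]]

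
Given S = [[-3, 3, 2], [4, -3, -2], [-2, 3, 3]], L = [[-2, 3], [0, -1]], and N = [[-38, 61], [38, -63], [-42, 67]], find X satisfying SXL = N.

X = S⁻¹NL⁻¹ (apply S⁻¹ on the left and L⁻¹ on the right).
det S = -3, so S⁻¹ = [[1, 1, 0], [8/3, 5/3, -2/3], [-2, -1, 1]].
det L = 2, so L⁻¹ = [[-1/2, -3/2], [0, -1]].
S⁻¹N = [[0, -2], [-10, 13], [-4, 8]].
X = (S⁻¹N)L⁻¹ = [[0, 2], [5, 2], [2, -2]].

X = [[0, 2], [5, 2], [2, -2]]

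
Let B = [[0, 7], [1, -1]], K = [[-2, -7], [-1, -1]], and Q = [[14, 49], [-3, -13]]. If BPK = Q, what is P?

Isolating P: multiply by B⁻¹ from the left and K⁻¹ from the right, so P = B⁻¹QK⁻¹.
det B = -7; the adjugate gives B⁻¹ = [[1/7, 1], [1/7, 0]].
det K = -5, so K⁻¹ = [[1/5, -7/5], [-1/5, 2/5]].
B⁻¹Q = [[-1, -6], [2, 7]].
P = (B⁻¹Q)K⁻¹ = [[1, -1], [-1, 0]].

P = [[1, -1], [-1, 0]]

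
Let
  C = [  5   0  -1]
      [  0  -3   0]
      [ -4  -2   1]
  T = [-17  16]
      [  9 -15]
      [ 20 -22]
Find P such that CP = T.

Since C multiplies P on the left, P = C⁻¹T.
det C = -3; the adjugate gives C⁻¹ = [[1, -2/3, 1], [0, -1/3, 0], [4, -10/3, 5]].
P = C⁻¹T = [[1, -2/3, 1], [0, -1/3, 0], [4, -10/3, 5]] · [[-17, 16], [9, -15], [20, -22]] = [[-3, 4], [-3, 5], [2, 4]].

P = [[-3, 4], [-3, 5], [2, 4]]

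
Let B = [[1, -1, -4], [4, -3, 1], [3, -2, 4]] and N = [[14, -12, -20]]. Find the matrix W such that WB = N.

B is on the right of W, so right-multiply by B⁻¹: W = NB⁻¹.
det B = -1, so B⁻¹ = [[10, -12, 13], [13, -16, 17], [-1, 1, -1]].
W = NB⁻¹ = [[14, -12, -20]] · [[10, -12, 13], [13, -16, 17], [-1, 1, -1]] = [[4, 4, -2]].

W = [[4, 4, -2]]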